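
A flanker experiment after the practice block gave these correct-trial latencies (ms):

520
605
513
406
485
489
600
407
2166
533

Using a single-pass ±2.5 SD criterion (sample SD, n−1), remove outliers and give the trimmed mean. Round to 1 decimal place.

506.4 ms

n = 10, ΣRT = 6724, M = 672.400
Σ(x−M)² = 2518852.40; s = √(2518852.40/9) = 529.030
Cutoffs: 672.400 ± 2.5·529.030 → [-650.2, 1995.0]
Outside: 2166 → excluded.
Retained (n=9): Σ = 4558, mean = 4558/9 = 506.444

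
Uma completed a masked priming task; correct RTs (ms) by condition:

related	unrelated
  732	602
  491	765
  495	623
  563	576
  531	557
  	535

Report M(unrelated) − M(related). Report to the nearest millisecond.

47 ms

M(related) = 2812/5 = 562.400
M(unrelated) = 3658/6 = 609.667
Difference = 609.667 − 562.400 = 47.267 ms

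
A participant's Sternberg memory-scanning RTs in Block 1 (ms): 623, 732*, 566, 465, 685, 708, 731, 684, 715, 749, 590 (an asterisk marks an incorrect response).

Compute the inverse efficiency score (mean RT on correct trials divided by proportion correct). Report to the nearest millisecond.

Correct trials (n=10): 623, 566, 465, 685, 708, 731, 684, 715, 749, 590
Mean correct RT = 6516/10 = 651.6000 ms
Proportion correct = 10/11
IES = 651.6000 / (10/11) = 716.760 ms

717 ms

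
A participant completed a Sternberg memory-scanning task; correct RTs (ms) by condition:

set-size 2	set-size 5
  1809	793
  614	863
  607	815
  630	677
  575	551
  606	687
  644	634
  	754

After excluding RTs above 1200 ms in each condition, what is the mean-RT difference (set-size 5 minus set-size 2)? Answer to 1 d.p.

set-size 2: exclude 1809
M(set-size 2) = 3676/6 = 612.667
M(set-size 5) = 5774/8 = 721.750
Difference = 721.750 − 612.667 = 109.083 ms

109.1 ms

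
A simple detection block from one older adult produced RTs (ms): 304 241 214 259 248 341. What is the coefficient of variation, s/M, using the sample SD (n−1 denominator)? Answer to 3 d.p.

0.173

n = 6, Σ = 1607, M = 267.8333
Σ(x−M)² = 10750.833; s = √(10750.833/5) = 46.3699
CV = 46.3699 / 267.8333 = 0.17313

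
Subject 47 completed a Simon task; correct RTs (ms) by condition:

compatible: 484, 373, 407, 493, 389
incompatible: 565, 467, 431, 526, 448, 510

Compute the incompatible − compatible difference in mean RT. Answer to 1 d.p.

62.0 ms

M(compatible) = 2146/5 = 429.200
M(incompatible) = 2947/6 = 491.167
Difference = 491.167 − 429.200 = 61.967 ms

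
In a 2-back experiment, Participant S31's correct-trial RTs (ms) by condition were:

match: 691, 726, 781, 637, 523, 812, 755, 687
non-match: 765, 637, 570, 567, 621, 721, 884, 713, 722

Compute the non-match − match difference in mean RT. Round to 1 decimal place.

M(match) = 5612/8 = 701.500
M(non-match) = 6200/9 = 688.889
Difference = 688.889 − 701.500 = -12.611 ms

-12.6 ms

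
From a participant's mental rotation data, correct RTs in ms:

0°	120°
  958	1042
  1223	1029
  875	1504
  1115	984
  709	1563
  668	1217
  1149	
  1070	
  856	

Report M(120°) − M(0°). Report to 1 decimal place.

265.1 ms

M(0°) = 8623/9 = 958.111
M(120°) = 7339/6 = 1223.167
Difference = 1223.167 − 958.111 = 265.056 ms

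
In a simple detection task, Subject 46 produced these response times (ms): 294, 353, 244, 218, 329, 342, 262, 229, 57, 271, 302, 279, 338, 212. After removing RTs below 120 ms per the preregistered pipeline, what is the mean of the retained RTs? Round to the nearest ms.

283 ms

Excluded: 57
Retained (n=13): Σ = 3673
Mean = 3673/13 = 282.5385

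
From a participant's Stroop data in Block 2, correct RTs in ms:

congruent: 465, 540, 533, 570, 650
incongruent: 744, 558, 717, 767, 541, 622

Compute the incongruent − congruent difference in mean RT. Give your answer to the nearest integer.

M(congruent) = 2758/5 = 551.600
M(incongruent) = 3949/6 = 658.167
Difference = 658.167 − 551.600 = 106.567 ms

107 ms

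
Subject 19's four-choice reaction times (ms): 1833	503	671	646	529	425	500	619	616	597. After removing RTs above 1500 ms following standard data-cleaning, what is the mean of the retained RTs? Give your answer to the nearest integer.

Excluded: 1833
Retained (n=9): Σ = 5106
Mean = 5106/9 = 567.3333

567 ms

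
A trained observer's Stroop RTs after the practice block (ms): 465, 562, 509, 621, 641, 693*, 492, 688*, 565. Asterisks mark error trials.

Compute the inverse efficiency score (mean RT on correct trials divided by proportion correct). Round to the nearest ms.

708 ms

Correct trials (n=7): 465, 562, 509, 621, 641, 492, 565
Mean correct RT = 3855/7 = 550.7143 ms
Proportion correct = 7/9
IES = 550.7143 / (7/9) = 708.061 ms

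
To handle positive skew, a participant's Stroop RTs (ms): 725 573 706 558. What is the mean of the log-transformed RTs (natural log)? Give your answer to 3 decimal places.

6.455

ln(RT): 6.5862, 6.3509, 6.5596, 6.3244
Σ ln(RT) = 25.8210
Mean = 25.8210/4 = 6.45526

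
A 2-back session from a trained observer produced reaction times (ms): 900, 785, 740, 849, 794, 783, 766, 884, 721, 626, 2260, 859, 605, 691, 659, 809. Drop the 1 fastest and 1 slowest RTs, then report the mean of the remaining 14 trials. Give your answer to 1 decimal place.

Sorted: 605, 626, 659, 691, 721, 740, 766, 783, 785, 794, 809, 849, 859, 884, 900, 2260
Drop lowest 1 (605) and highest 1 (2260)
Remaining (n=14): Σ = 10866, mean = 10866/14 = 776.143

776.1 ms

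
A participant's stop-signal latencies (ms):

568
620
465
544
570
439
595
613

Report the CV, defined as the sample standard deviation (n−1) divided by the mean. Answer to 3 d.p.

n = 8, Σ = 4414, M = 551.7500
Σ(x−M)² = 31175.500; s = √(31175.500/7) = 66.7356
CV = 66.7356 / 551.7500 = 0.12095

0.121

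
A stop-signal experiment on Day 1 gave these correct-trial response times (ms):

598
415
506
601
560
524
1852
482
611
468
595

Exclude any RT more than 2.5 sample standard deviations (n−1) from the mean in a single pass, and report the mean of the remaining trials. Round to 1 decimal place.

n = 11, ΣRT = 7212, M = 655.636
Σ(x−M)² = 1615390.55; s = √(1615390.55/10) = 401.919
Cutoffs: 655.636 ± 2.5·401.919 → [-349.2, 1660.4]
Outside: 1852 → excluded.
Retained (n=10): Σ = 5360, mean = 5360/10 = 536.000

536.0 ms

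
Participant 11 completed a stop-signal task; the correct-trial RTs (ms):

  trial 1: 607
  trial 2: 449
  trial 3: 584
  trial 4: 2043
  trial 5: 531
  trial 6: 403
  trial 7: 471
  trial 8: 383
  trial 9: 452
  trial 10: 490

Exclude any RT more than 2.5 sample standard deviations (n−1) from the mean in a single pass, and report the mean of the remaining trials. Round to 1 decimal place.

485.6 ms

n = 10, ΣRT = 6413, M = 641.300
Σ(x−M)² = 2229602.10; s = √(2229602.10/9) = 497.728
Cutoffs: 641.300 ± 2.5·497.728 → [-603.0, 1885.6]
Outside: 2043 → excluded.
Retained (n=9): Σ = 4370, mean = 4370/9 = 485.556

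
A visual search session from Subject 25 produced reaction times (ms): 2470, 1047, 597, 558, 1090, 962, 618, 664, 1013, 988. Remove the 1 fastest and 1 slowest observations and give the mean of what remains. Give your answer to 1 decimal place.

Sorted: 558, 597, 618, 664, 962, 988, 1013, 1047, 1090, 2470
Drop lowest 1 (558) and highest 1 (2470)
Remaining (n=8): Σ = 6979, mean = 6979/8 = 872.375

872.4 ms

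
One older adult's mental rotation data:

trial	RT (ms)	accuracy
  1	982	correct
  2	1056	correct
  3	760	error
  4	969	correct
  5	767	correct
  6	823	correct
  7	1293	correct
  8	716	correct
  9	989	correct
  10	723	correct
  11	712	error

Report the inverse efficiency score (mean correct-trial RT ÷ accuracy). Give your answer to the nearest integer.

Correct trials (n=9): 982, 1056, 969, 767, 823, 1293, 716, 989, 723
Mean correct RT = 8318/9 = 924.2222 ms
Proportion correct = 9/11
IES = 924.2222 / (9/11) = 1129.605 ms

1130 ms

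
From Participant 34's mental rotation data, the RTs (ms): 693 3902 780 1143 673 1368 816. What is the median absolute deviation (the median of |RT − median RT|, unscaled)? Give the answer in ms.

Sorted: 673, 693, 780, 816, 1143, 1368, 3902 → median = 816
|x − 816|: 123, 3086, 36, 327, 143, 552, 0
Sorted deviations: 0, 36, 123, 143, 327, 552, 3086 → MAD = 143

143 ms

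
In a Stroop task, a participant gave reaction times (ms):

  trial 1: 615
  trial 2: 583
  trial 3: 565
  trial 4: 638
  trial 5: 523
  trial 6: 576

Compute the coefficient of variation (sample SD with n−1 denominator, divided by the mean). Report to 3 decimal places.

0.069

n = 6, Σ = 3500, M = 583.3333
Σ(x−M)² = 8021.333; s = √(8021.333/5) = 40.0533
CV = 40.0533 / 583.3333 = 0.06866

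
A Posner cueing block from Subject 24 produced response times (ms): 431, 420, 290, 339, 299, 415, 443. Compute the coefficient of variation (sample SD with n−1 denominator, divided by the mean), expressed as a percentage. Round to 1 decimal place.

17.4%

n = 7, Σ = 2637, M = 376.7143
Σ(x−M)² = 25661.429; s = √(25661.429/6) = 65.3980
CV = 65.3980 / 376.7143 = 0.17360 = 17.360%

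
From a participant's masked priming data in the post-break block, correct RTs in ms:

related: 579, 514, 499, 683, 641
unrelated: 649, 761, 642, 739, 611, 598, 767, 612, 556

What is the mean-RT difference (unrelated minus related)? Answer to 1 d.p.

76.2 ms

M(related) = 2916/5 = 583.200
M(unrelated) = 5935/9 = 659.444
Difference = 659.444 − 583.200 = 76.244 ms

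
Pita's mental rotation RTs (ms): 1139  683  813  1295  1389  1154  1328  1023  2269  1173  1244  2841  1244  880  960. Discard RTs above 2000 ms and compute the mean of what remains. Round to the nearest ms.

1102 ms

Excluded: 2269, 2841
Retained (n=13): Σ = 14325
Mean = 14325/13 = 1101.9231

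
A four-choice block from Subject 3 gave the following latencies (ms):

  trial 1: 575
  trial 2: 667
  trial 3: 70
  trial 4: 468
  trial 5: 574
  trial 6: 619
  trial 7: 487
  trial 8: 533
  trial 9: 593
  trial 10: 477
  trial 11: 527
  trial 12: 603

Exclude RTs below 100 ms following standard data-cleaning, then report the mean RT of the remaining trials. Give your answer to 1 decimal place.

Excluded: 70
Retained (n=11): Σ = 6123
Mean = 6123/11 = 556.6364

556.6 ms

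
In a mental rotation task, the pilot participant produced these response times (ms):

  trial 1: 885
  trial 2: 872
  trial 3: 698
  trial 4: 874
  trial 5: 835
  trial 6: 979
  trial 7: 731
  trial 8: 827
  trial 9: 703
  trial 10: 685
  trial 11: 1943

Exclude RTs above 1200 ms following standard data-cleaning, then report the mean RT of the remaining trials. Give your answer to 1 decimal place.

808.9 ms

Excluded: 1943
Retained (n=10): Σ = 8089
Mean = 8089/10 = 808.9000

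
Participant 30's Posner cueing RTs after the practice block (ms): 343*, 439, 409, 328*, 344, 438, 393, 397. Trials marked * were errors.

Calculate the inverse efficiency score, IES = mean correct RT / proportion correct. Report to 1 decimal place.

537.8 ms

Correct trials (n=6): 439, 409, 344, 438, 393, 397
Mean correct RT = 2420/6 = 403.3333 ms
Proportion correct = 6/8
IES = 403.3333 / (6/8) = 537.778 ms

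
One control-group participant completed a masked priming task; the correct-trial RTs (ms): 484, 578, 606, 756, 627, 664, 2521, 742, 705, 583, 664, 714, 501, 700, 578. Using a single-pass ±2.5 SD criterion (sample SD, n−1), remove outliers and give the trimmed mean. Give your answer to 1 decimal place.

635.9 ms

n = 15, ΣRT = 11423, M = 761.533
Σ(x−M)² = 3410837.73; s = √(3410837.73/14) = 493.590
Cutoffs: 761.533 ± 2.5·493.590 → [-472.4, 1995.5]
Outside: 2521 → excluded.
Retained (n=14): Σ = 8902, mean = 8902/14 = 635.857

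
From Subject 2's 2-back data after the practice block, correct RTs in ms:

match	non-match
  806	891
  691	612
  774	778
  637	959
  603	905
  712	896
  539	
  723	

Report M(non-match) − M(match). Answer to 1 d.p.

154.5 ms

M(match) = 5485/8 = 685.625
M(non-match) = 5041/6 = 840.167
Difference = 840.167 − 685.625 = 154.542 ms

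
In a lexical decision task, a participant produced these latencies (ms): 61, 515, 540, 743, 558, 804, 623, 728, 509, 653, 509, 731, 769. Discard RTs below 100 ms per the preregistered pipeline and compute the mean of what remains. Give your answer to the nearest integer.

640 ms

Excluded: 61
Retained (n=12): Σ = 7682
Mean = 7682/12 = 640.1667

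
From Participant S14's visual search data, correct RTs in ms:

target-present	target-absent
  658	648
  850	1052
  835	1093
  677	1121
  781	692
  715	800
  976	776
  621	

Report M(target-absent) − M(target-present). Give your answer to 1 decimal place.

M(target-present) = 6113/8 = 764.125
M(target-absent) = 6182/7 = 883.143
Difference = 883.143 − 764.125 = 119.018 ms

119.0 ms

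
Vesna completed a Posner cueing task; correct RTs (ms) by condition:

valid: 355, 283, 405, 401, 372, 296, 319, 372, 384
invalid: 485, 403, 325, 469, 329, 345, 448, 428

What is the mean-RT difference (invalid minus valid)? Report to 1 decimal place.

49.9 ms

M(valid) = 3187/9 = 354.111
M(invalid) = 3232/8 = 404.000
Difference = 404.000 − 354.111 = 49.889 ms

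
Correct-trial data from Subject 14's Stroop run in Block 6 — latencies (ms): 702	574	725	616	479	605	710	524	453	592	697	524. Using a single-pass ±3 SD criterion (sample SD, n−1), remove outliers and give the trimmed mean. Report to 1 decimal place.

n = 12, ΣRT = 7201, M = 600.083
Σ(x−M)² = 96360.92; s = √(96360.92/11) = 93.595
Cutoffs: 600.083 ± 3·93.595 → [319.3, 880.9]
No RTs fall outside the cutoffs; all 12 retained. Mean = 7201/12 = 600.083

600.1 ms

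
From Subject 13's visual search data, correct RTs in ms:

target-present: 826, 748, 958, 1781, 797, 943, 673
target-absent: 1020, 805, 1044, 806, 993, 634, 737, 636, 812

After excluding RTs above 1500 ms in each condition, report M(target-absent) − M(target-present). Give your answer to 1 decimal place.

7.7 ms

target-present: exclude 1781
M(target-present) = 4945/6 = 824.167
M(target-absent) = 7487/9 = 831.889
Difference = 831.889 − 824.167 = 7.722 ms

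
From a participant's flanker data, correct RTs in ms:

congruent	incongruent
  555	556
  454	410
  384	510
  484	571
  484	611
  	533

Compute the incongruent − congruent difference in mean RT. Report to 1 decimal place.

59.6 ms

M(congruent) = 2361/5 = 472.200
M(incongruent) = 3191/6 = 531.833
Difference = 531.833 − 472.200 = 59.633 ms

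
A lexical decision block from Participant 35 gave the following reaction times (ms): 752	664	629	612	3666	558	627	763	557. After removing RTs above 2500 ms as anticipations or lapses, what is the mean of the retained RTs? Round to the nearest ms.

Excluded: 3666
Retained (n=8): Σ = 5162
Mean = 5162/8 = 645.2500

645 ms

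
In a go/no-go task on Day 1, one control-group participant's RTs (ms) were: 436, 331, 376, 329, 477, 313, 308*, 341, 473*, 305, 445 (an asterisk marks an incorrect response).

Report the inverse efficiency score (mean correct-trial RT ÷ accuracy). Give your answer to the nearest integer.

Correct trials (n=9): 436, 331, 376, 329, 477, 313, 341, 305, 445
Mean correct RT = 3353/9 = 372.5556 ms
Proportion correct = 9/11
IES = 372.5556 / (9/11) = 455.346 ms

455 ms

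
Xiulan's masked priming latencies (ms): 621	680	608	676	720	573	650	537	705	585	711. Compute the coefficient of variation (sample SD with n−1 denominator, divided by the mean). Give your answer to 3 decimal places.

0.096

n = 11, Σ = 7066, M = 642.3636
Σ(x−M)² = 38108.545; s = √(38108.545/10) = 61.7321
CV = 61.7321 / 642.3636 = 0.09610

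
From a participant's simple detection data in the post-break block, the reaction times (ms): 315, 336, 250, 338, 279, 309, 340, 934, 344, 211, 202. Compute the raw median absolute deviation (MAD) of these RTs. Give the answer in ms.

Sorted: 202, 211, 250, 279, 309, 315, 336, 338, 340, 344, 934 → median = 315
|x − 315|: 0, 21, 65, 23, 36, 6, 25, 619, 29, 104, 113
Sorted deviations: 0, 6, 21, 23, 25, 29, 36, 65, 104, 113, 619 → MAD = 29

29 ms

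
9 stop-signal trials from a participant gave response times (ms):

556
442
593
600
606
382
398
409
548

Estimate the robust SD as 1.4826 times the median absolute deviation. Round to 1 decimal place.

86.0 ms

Sorted: 382, 398, 409, 442, 548, 556, 593, 600, 606 → median = 548
|x − 548| sorted: 0, 8, 45, 52, 58, 106, 139, 150, 166 → MAD = 58
Robust SD ≈ 1.4826 × 58 = 85.991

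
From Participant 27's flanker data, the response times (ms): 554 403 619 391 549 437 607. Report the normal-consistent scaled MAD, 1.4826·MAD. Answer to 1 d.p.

103.8 ms

Sorted: 391, 403, 437, 549, 554, 607, 619 → median = 549
|x − 549| sorted: 0, 5, 58, 70, 112, 146, 158 → MAD = 70
Robust SD ≈ 1.4826 × 70 = 103.782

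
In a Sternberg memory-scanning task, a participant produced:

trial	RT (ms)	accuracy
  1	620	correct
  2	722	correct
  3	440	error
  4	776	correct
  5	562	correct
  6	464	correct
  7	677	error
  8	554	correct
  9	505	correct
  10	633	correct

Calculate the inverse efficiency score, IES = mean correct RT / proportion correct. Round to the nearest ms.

Correct trials (n=8): 620, 722, 776, 562, 464, 554, 505, 633
Mean correct RT = 4836/8 = 604.5000 ms
Proportion correct = 8/10
IES = 604.5000 / (8/10) = 755.625 ms

756 ms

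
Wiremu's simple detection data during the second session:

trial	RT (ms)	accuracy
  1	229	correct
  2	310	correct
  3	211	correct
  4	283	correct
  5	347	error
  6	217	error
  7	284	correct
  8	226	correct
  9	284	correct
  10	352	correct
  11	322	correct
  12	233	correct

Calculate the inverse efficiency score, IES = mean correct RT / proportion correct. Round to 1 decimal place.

Correct trials (n=10): 229, 310, 211, 283, 284, 226, 284, 352, 322, 233
Mean correct RT = 2734/10 = 273.4000 ms
Proportion correct = 10/12
IES = 273.4000 / (10/12) = 328.080 ms

328.1 ms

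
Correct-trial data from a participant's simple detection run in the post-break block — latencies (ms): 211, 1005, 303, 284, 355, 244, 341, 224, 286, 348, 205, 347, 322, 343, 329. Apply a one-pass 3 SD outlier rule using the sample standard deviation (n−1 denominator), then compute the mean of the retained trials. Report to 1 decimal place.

295.9 ms

n = 15, ΣRT = 5147, M = 343.133
Σ(x−M)² = 507829.73; s = √(507829.73/14) = 190.456
Cutoffs: 343.133 ± 3·190.456 → [-228.2, 914.5]
Outside: 1005 → excluded.
Retained (n=14): Σ = 4142, mean = 4142/14 = 295.857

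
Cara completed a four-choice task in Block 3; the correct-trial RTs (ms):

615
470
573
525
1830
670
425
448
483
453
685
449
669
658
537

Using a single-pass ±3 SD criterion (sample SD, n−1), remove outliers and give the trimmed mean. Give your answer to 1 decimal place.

n = 15, ΣRT = 9490, M = 632.667
Σ(x−M)² = 1656419.33; s = √(1656419.33/14) = 343.970
Cutoffs: 632.667 ± 3·343.970 → [-399.2, 1664.6]
Outside: 1830 → excluded.
Retained (n=14): Σ = 7660, mean = 7660/14 = 547.143

547.1 ms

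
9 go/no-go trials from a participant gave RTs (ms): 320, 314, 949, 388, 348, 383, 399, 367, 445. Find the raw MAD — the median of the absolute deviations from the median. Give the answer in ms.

Sorted: 314, 320, 348, 367, 383, 388, 399, 445, 949 → median = 383
|x − 383|: 63, 69, 566, 5, 35, 0, 16, 16, 62
Sorted deviations: 0, 5, 16, 16, 35, 62, 63, 69, 566 → MAD = 35

35 ms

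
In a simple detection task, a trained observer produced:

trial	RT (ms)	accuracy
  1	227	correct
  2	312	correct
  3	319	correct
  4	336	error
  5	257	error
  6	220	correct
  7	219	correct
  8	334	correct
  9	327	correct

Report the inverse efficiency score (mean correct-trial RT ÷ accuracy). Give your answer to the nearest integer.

Correct trials (n=7): 227, 312, 319, 220, 219, 334, 327
Mean correct RT = 1958/7 = 279.7143 ms
Proportion correct = 7/9
IES = 279.7143 / (7/9) = 359.633 ms

360 ms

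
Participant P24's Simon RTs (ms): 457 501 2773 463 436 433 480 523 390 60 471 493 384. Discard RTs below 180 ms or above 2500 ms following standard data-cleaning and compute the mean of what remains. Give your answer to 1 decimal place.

Excluded: 60, 2773
Retained (n=11): Σ = 5031
Mean = 5031/11 = 457.3636

457.4 ms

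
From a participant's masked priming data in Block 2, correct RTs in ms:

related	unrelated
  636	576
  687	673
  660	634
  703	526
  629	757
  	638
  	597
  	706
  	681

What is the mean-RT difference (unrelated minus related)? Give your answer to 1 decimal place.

-19.9 ms

M(related) = 3315/5 = 663.000
M(unrelated) = 5788/9 = 643.111
Difference = 643.111 − 663.000 = -19.889 ms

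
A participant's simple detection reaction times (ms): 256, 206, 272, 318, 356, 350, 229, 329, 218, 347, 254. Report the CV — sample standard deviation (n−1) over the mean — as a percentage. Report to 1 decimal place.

19.8%

n = 11, Σ = 3135, M = 285.0000
Σ(x−M)² = 31972.000; s = √(31972.000/10) = 56.5438
CV = 56.5438 / 285.0000 = 0.19840 = 19.840%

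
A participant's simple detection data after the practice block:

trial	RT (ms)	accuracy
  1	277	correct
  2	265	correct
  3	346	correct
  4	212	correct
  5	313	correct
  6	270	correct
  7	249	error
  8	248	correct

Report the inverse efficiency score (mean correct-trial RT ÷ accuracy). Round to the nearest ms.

Correct trials (n=7): 277, 265, 346, 212, 313, 270, 248
Mean correct RT = 1931/7 = 275.8571 ms
Proportion correct = 7/8
IES = 275.8571 / (7/8) = 315.265 ms

315 ms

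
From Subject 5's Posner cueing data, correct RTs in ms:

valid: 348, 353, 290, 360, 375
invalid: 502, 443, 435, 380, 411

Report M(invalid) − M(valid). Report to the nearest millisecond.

89 ms

M(valid) = 1726/5 = 345.200
M(invalid) = 2171/5 = 434.200
Difference = 434.200 − 345.200 = 89.000 ms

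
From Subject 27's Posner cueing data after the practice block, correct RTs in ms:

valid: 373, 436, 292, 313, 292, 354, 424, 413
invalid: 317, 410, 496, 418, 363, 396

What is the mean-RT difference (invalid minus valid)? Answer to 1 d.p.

M(valid) = 2897/8 = 362.125
M(invalid) = 2400/6 = 400.000
Difference = 400.000 − 362.125 = 37.875 ms

37.9 ms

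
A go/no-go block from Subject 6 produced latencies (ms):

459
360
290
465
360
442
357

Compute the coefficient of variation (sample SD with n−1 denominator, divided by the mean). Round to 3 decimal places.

n = 7, Σ = 2733, M = 390.4286
Σ(x−M)² = 25977.714; s = √(25977.714/6) = 65.7998
CV = 65.7998 / 390.4286 = 0.16853

0.169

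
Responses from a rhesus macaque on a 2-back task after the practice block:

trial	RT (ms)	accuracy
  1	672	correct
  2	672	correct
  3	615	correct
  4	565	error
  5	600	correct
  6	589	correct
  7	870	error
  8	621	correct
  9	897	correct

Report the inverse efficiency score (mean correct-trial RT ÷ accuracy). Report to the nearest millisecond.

Correct trials (n=7): 672, 672, 615, 600, 589, 621, 897
Mean correct RT = 4666/7 = 666.5714 ms
Proportion correct = 7/9
IES = 666.5714 / (7/9) = 857.020 ms

857 ms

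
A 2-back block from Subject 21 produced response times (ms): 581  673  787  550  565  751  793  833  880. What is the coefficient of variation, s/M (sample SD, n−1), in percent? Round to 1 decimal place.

n = 9, Σ = 6413, M = 712.5556
Σ(x−M)² = 123104.222; s = √(123104.222/8) = 124.0485
CV = 124.0485 / 712.5556 = 0.17409 = 17.409%

17.4%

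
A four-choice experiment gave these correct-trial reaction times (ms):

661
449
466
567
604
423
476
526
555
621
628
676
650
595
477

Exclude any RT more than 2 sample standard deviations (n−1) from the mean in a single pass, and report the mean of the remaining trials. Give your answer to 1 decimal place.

558.3 ms

n = 15, ΣRT = 8374, M = 558.267
Σ(x−M)² = 98318.93; s = √(98318.93/14) = 83.802
Cutoffs: 558.267 ± 2·83.802 → [390.7, 725.9]
No RTs fall outside the cutoffs; all 15 retained. Mean = 8374/15 = 558.267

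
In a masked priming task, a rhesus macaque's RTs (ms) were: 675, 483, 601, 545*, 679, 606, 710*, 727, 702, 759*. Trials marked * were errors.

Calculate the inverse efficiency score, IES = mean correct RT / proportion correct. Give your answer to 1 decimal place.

Correct trials (n=7): 675, 483, 601, 679, 606, 727, 702
Mean correct RT = 4473/7 = 639.0000 ms
Proportion correct = 7/10
IES = 639.0000 / (7/10) = 912.857 ms

912.9 ms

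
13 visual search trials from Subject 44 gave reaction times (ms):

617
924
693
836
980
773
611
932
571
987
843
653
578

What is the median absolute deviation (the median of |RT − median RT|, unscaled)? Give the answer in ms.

156 ms

Sorted: 571, 578, 611, 617, 653, 693, 773, 836, 843, 924, 932, 980, 987 → median = 773
|x − 773|: 156, 151, 80, 63, 207, 0, 162, 159, 202, 214, 70, 120, 195
Sorted deviations: 0, 63, 70, 80, 120, 151, 156, 159, 162, 195, 202, 207, 214 → MAD = 156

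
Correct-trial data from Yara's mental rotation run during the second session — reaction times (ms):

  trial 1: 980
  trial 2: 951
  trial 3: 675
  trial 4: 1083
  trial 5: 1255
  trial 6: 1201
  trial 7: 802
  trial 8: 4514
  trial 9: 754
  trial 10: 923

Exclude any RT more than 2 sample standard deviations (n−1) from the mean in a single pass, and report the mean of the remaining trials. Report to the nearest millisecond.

n = 10, ΣRT = 13138, M = 1313.800
Σ(x−M)² = 11689881.60; s = √(11689881.60/9) = 1139.682
Cutoffs: 1313.800 ± 2·1139.682 → [-965.6, 3593.2]
Outside: 4514 → excluded.
Retained (n=9): Σ = 8624, mean = 8624/9 = 958.222

958 ms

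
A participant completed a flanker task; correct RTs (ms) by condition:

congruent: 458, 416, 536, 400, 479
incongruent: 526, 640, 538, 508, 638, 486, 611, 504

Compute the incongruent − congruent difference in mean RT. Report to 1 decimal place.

M(congruent) = 2289/5 = 457.800
M(incongruent) = 4451/8 = 556.375
Difference = 556.375 − 457.800 = 98.575 ms

98.6 ms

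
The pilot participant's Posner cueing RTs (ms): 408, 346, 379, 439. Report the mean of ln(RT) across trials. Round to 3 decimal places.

5.970

ln(RT): 6.0113, 5.8464, 5.9375, 6.0845
Σ ln(RT) = 23.8797
Mean = 23.8797/4 = 5.96994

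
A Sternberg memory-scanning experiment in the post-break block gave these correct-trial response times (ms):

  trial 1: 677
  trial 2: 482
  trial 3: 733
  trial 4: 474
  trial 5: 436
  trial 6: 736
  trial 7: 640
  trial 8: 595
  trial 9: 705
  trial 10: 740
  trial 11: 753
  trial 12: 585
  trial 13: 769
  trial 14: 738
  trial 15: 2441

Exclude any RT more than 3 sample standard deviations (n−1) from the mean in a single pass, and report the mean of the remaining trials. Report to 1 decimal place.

n = 15, ΣRT = 11504, M = 766.933
Σ(x−M)² = 3173578.93; s = √(3173578.93/14) = 476.114
Cutoffs: 766.933 ± 3·476.114 → [-661.4, 2195.3]
Outside: 2441 → excluded.
Retained (n=14): Σ = 9063, mean = 9063/14 = 647.357

647.4 ms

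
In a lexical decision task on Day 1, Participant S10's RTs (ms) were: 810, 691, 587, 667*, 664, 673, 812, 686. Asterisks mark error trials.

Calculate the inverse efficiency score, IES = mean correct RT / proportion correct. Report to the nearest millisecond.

804 ms

Correct trials (n=7): 810, 691, 587, 664, 673, 812, 686
Mean correct RT = 4923/7 = 703.2857 ms
Proportion correct = 7/8
IES = 703.2857 / (7/8) = 803.755 ms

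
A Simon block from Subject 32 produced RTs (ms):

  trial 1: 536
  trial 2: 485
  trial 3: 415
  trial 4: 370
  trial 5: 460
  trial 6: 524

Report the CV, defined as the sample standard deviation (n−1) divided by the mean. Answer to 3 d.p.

n = 6, Σ = 2790, M = 465.0000
Σ(x−M)² = 20472.000; s = √(20472.000/5) = 63.9875
CV = 63.9875 / 465.0000 = 0.13761

0.138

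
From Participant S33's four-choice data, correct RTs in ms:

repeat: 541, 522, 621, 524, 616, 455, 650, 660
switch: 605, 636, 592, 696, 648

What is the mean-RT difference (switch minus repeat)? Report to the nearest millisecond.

M(repeat) = 4589/8 = 573.625
M(switch) = 3177/5 = 635.400
Difference = 635.400 − 573.625 = 61.775 ms

62 ms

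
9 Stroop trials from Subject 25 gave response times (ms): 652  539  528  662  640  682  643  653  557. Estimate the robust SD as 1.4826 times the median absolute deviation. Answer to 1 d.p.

28.2 ms

Sorted: 528, 539, 557, 640, 643, 652, 653, 662, 682 → median = 643
|x − 643| sorted: 0, 3, 9, 10, 19, 39, 86, 104, 115 → MAD = 19
Robust SD ≈ 1.4826 × 19 = 28.169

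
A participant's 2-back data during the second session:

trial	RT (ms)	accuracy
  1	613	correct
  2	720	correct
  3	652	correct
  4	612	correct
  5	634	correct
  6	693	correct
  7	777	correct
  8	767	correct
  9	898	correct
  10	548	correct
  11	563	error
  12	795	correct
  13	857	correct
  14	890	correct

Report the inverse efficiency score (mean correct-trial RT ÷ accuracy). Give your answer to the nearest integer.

Correct trials (n=13): 613, 720, 652, 612, 634, 693, 777, 767, 898, 548, 795, 857, 890
Mean correct RT = 9456/13 = 727.3846 ms
Proportion correct = 13/14
IES = 727.3846 / (13/14) = 783.337 ms

783 ms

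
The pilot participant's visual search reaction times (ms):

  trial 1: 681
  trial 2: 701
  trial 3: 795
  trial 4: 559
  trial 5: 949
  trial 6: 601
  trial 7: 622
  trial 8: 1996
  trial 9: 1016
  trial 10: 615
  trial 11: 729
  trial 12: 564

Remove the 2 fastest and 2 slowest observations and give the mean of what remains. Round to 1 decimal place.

711.6 ms

Sorted: 559, 564, 601, 615, 622, 681, 701, 729, 795, 949, 1016, 1996
Drop lowest 2 (559, 564) and highest 2 (1016, 1996)
Remaining (n=8): Σ = 5693, mean = 5693/8 = 711.625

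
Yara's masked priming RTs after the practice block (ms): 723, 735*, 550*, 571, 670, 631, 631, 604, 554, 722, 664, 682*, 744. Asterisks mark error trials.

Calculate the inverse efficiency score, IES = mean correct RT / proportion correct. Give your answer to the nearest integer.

847 ms

Correct trials (n=10): 723, 571, 670, 631, 631, 604, 554, 722, 664, 744
Mean correct RT = 6514/10 = 651.4000 ms
Proportion correct = 10/13
IES = 651.4000 / (10/13) = 846.820 ms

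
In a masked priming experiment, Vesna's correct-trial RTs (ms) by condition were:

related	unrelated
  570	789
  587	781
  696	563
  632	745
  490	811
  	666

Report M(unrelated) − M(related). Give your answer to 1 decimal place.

M(related) = 2975/5 = 595.000
M(unrelated) = 4355/6 = 725.833
Difference = 725.833 − 595.000 = 130.833 ms

130.8 ms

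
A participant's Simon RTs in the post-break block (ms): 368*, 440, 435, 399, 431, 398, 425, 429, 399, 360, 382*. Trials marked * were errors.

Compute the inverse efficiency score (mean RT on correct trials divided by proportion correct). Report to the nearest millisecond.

505 ms

Correct trials (n=9): 440, 435, 399, 431, 398, 425, 429, 399, 360
Mean correct RT = 3716/9 = 412.8889 ms
Proportion correct = 9/11
IES = 412.8889 / (9/11) = 504.642 ms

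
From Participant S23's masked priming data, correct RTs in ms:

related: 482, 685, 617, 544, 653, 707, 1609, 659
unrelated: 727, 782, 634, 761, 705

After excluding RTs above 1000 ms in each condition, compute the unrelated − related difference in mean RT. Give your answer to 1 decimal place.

100.8 ms

related: exclude 1609
M(related) = 4347/7 = 621.000
M(unrelated) = 3609/5 = 721.800
Difference = 721.800 − 621.000 = 100.800 ms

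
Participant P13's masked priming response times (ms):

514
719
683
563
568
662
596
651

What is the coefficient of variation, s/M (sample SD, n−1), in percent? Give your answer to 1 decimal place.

11.3%

n = 8, Σ = 4956, M = 619.5000
Σ(x−M)² = 34258.000; s = √(34258.000/7) = 69.9571
CV = 69.9571 / 619.5000 = 0.11293 = 11.293%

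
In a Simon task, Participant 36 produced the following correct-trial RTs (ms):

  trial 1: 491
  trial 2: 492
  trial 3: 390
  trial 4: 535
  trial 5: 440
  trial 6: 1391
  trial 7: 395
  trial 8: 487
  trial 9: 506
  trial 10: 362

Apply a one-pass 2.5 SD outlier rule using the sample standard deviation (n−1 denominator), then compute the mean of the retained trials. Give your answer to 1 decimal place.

455.3 ms

n = 10, ΣRT = 5489, M = 548.900
Σ(x−M)² = 817312.90; s = √(817312.90/9) = 301.351
Cutoffs: 548.900 ± 2.5·301.351 → [-204.5, 1302.3]
Outside: 1391 → excluded.
Retained (n=9): Σ = 4098, mean = 4098/9 = 455.333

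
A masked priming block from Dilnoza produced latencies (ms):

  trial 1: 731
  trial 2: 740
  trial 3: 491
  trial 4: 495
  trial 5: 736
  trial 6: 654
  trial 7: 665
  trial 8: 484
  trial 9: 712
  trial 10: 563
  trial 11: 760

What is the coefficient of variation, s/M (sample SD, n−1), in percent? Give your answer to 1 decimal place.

17.2%

n = 11, Σ = 7031, M = 639.1818
Σ(x−M)² = 121385.636; s = √(121385.636/10) = 110.1751
CV = 110.1751 / 639.1818 = 0.17237 = 17.237%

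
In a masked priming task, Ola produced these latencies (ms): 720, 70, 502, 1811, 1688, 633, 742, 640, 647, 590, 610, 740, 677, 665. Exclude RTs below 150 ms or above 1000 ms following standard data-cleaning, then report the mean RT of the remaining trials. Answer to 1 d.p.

651.5 ms

Excluded: 70, 1688, 1811
Retained (n=11): Σ = 7166
Mean = 7166/11 = 651.4545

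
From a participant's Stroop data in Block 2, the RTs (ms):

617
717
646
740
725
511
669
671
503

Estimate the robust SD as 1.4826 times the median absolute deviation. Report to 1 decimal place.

Sorted: 503, 511, 617, 646, 669, 671, 717, 725, 740 → median = 669
|x − 669| sorted: 0, 2, 23, 48, 52, 56, 71, 158, 166 → MAD = 52
Robust SD ≈ 1.4826 × 52 = 77.095

77.1 ms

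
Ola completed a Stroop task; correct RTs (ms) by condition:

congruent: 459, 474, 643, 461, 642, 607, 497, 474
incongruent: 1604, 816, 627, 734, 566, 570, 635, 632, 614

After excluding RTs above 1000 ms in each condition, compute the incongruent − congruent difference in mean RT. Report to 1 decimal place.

117.1 ms

incongruent: exclude 1604
M(congruent) = 4257/8 = 532.125
M(incongruent) = 5194/8 = 649.250
Difference = 649.250 − 532.125 = 117.125 ms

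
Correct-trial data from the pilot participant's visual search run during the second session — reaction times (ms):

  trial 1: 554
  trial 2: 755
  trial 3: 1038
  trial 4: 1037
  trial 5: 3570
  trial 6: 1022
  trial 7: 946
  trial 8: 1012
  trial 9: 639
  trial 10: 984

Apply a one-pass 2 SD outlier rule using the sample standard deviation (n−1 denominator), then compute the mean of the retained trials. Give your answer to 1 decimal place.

n = 10, ΣRT = 11557, M = 1155.700
Σ(x−M)² = 6758350.10; s = √(6758350.10/9) = 866.561
Cutoffs: 1155.700 ± 2·866.561 → [-577.4, 2888.8]
Outside: 3570 → excluded.
Retained (n=9): Σ = 7987, mean = 7987/9 = 887.444

887.4 ms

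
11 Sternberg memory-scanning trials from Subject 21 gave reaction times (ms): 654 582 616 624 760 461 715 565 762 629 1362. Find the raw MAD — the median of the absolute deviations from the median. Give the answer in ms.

64 ms

Sorted: 461, 565, 582, 616, 624, 629, 654, 715, 760, 762, 1362 → median = 629
|x − 629|: 25, 47, 13, 5, 131, 168, 86, 64, 133, 0, 733
Sorted deviations: 0, 5, 13, 25, 47, 64, 86, 131, 133, 168, 733 → MAD = 64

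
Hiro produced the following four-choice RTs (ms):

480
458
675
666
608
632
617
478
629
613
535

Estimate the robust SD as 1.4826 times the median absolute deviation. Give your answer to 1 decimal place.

78.6 ms

Sorted: 458, 478, 480, 535, 608, 613, 617, 629, 632, 666, 675 → median = 613
|x − 613| sorted: 0, 4, 5, 16, 19, 53, 62, 78, 133, 135, 155 → MAD = 53
Robust SD ≈ 1.4826 × 53 = 78.578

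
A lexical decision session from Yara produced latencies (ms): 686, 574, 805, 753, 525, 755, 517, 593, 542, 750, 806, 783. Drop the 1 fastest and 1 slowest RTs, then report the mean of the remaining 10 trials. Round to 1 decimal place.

676.6 ms

Sorted: 517, 525, 542, 574, 593, 686, 750, 753, 755, 783, 805, 806
Drop lowest 1 (517) and highest 1 (806)
Remaining (n=10): Σ = 6766, mean = 6766/10 = 676.600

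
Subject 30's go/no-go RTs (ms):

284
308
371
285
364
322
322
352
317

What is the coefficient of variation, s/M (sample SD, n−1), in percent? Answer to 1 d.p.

9.7%

n = 9, Σ = 2925, M = 325.0000
Σ(x−M)² = 8018.000; s = √(8018.000/8) = 31.6583
CV = 31.6583 / 325.0000 = 0.09741 = 9.741%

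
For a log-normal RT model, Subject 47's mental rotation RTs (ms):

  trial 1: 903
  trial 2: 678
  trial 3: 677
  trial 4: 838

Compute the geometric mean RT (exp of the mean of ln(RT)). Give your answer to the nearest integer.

768 ms

ln(RT): 6.8057, 6.5191, 6.5177, 6.7310
Mean ln(RT) = 26.5736/4 = 6.64339
Geometric mean = exp(6.64339) = 767.69 ms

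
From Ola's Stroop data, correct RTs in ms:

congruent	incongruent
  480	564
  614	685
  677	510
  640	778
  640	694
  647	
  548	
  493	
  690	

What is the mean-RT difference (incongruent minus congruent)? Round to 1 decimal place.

M(congruent) = 5429/9 = 603.222
M(incongruent) = 3231/5 = 646.200
Difference = 646.200 − 603.222 = 42.978 ms

43.0 ms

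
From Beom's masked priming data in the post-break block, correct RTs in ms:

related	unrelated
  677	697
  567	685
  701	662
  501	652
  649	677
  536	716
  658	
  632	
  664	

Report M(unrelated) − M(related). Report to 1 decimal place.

M(related) = 5585/9 = 620.556
M(unrelated) = 4089/6 = 681.500
Difference = 681.500 − 620.556 = 60.944 ms

60.9 ms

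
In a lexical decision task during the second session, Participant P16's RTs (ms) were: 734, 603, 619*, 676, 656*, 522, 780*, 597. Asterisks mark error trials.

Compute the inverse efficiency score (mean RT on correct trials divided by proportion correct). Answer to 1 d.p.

1002.2 ms

Correct trials (n=5): 734, 603, 676, 522, 597
Mean correct RT = 3132/5 = 626.4000 ms
Proportion correct = 5/8
IES = 626.4000 / (5/8) = 1002.240 ms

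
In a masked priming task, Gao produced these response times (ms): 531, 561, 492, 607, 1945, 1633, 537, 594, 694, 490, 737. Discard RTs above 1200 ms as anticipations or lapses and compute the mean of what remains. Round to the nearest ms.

Excluded: 1633, 1945
Retained (n=9): Σ = 5243
Mean = 5243/9 = 582.5556

583 ms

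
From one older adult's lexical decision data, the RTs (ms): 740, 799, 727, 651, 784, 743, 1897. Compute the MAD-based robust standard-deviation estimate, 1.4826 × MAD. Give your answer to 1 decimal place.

Sorted: 651, 727, 740, 743, 784, 799, 1897 → median = 743
|x − 743| sorted: 0, 3, 16, 41, 56, 92, 1154 → MAD = 41
Robust SD ≈ 1.4826 × 41 = 60.787

60.8 ms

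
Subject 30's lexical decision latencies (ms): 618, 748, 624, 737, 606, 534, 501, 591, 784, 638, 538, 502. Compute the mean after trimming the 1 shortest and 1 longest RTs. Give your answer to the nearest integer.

614 ms

Sorted: 501, 502, 534, 538, 591, 606, 618, 624, 638, 737, 748, 784
Drop lowest 1 (501) and highest 1 (784)
Remaining (n=10): Σ = 6136, mean = 6136/10 = 613.600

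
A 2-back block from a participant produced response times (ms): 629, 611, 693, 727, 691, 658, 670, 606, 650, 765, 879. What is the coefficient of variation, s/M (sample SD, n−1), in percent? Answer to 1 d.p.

n = 11, Σ = 7579, M = 689.0000
Σ(x−M)² = 62756.000; s = √(62756.000/10) = 79.2187
CV = 79.2187 / 689.0000 = 0.11498 = 11.498%

11.5%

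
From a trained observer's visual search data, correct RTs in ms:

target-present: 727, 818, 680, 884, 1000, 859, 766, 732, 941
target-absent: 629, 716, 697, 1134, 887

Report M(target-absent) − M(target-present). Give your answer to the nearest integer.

-10 ms

M(target-present) = 7407/9 = 823.000
M(target-absent) = 4063/5 = 812.600
Difference = 812.600 − 823.000 = -10.400 ms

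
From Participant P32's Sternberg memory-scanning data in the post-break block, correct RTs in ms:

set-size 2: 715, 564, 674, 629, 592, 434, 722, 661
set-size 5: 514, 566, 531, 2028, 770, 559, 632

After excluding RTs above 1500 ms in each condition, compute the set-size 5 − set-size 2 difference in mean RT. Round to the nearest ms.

set-size 5: exclude 2028
M(set-size 2) = 4991/8 = 623.875
M(set-size 5) = 3572/6 = 595.333
Difference = 595.333 − 623.875 = -28.542 ms

-29 ms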